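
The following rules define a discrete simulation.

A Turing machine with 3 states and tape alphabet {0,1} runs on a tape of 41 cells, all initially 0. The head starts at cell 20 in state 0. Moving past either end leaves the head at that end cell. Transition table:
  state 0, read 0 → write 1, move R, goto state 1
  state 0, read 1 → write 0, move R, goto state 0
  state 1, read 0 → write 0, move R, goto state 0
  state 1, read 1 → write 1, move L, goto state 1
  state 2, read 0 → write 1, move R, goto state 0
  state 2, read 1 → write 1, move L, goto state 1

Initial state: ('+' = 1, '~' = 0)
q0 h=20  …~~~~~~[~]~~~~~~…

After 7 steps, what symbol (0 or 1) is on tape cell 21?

0) q0 h=20  …~~~~~~[~]~~~~~~…
1) q1 h=21  …~~~~~+[~]~~~~~~…
2) q0 h=22  …~~~~+~[~]~~~~~~…
3) q1 h=23  …~~~+~+[~]~~~~~~…
4) q0 h=24  …~~+~+~[~]~~~~~~…
5) q1 h=25  …~+~+~+[~]~~~~~~…
6) q0 h=26  …+~+~+~[~]~~~~~~…
7) q1 h=27  …~+~+~+[~]~~~~~~…

0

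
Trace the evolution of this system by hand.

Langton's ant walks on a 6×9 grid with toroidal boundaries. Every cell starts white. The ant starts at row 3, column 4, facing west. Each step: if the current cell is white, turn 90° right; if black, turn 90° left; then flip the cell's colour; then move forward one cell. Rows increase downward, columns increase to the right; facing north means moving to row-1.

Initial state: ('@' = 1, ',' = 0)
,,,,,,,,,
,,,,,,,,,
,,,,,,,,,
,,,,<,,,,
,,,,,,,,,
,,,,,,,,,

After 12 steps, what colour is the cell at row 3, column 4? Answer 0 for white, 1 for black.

1

k=0  ,,,,,,,,,
,,,,,,,,,
,,,,,,,,,
,,,,<,,,,
,,,,,,,,,
,,,,,,,,,
k=1  ,,,,,,,,,
,,,,,,,,,
,,,,^,,,,
,,,,@,,,,
,,,,,,,,,
,,,,,,,,,
k=2  ,,,,,,,,,
,,,,,,,,,
,,,,@>,,,
,,,,@,,,,
,,,,,,,,,
,,,,,,,,,
k=3  ,,,,,,,,,
,,,,,,,,,
,,,,@@,,,
,,,,@v,,,
,,,,,,,,,
,,,,,,,,,
k=4  ,,,,,,,,,
,,,,,,,,,
,,,,@@,,,
,,,,<@,,,
,,,,,,,,,
,,,,,,,,,
k=5  ,,,,,,,,,
,,,,,,,,,
,,,,@@,,,
,,,,,@,,,
,,,,v,,,,
,,,,,,,,,
k=6  ,,,,,,,,,
,,,,,,,,,
,,,,@@,,,
,,,,,@,,,
,,,<@,,,,
,,,,,,,,,
k=7  ,,,,,,,,,
,,,,,,,,,
,,,,@@,,,
,,,^,@,,,
,,,@@,,,,
,,,,,,,,,
k=8  ,,,,,,,,,
,,,,,,,,,
,,,,@@,,,
,,,@>@,,,
,,,@@,,,,
,,,,,,,,,
k=9  ,,,,,,,,,
,,,,,,,,,
,,,,@@,,,
,,,@@@,,,
,,,@v,,,,
,,,,,,,,,
k=10  ,,,,,,,,,
,,,,,,,,,
,,,,@@,,,
,,,@@@,,,
,,,@,>,,,
,,,,,,,,,
k=11  ,,,,,,,,,
,,,,,,,,,
,,,,@@,,,
,,,@@@,,,
,,,@,@,,,
,,,,,v,,,
k=12  ,,,,,,,,,
,,,,,,,,,
,,,,@@,,,
,,,@@@,,,
,,,@,@,,,
,,,,<@,,,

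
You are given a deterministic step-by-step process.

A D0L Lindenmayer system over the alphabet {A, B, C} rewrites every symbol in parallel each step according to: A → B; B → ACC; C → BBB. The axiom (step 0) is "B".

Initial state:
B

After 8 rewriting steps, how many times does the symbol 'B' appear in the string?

2401

k=0  B
k=1  ACC
k=2  BBBBBBB
k=3  ACCACCACCACCACCACCACC
k=4  BBBBBBBBBBBBBBBBBBBBBBBBBBBBBBBBBBBBBBBBBBBBBBBBB
k=5  ACCACCACCACCACCACCACCACCACCACCACCACCACCACCACCACCACCACCACCA…CACCACCACCACCACCACCACCACCACCACCACCACCACCACCACCACCACCACCACC  (len 147)
k=6  BBBBBBBBBBBBBBBBBBBBBBBBBBBBBBBBBBBBBBBBBBBBBBBBBBBBBBBBBB…BBBBBBBBBBBBBBBBBBBBBBBBBBBBBBBBBBBBBBBBBBBBBBBBBBBBBBBBBB  (len 343)
k=7  ACCACCACCACCACCACCACCACCACCACCACCACCACCACCACCACCACCACCACCA…CACCACCACCACCACCACCACCACCACCACCACCACCACCACCACCACCACCACCACC  (len 1029)
k=8  BBBBBBBBBBBBBBBBBBBBBBBBBBBBBBBBBBBBBBBBBBBBBBBBBBBBBBBBBB…BBBBBBBBBBBBBBBBBBBBBBBBBBBBBBBBBBBBBBBBBBBBBBBBBBBBBBBBBB  (len 2401)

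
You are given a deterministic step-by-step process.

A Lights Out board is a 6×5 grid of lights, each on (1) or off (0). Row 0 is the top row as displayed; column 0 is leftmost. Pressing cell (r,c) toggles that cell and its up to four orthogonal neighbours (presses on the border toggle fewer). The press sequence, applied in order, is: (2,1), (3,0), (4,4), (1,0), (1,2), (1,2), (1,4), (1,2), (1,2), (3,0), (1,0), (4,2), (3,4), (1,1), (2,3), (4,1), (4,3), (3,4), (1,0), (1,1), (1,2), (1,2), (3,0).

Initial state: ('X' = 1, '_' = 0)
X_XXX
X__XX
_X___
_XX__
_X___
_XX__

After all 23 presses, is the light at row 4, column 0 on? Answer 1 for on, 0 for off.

0) X_XXX
X__XX
_X___
_XX__
_X___
_XX__
1) X_XXX
XX_XX
X_X__
__X__
_X___
_XX__
2) X_XXX
XX_XX
__X__
XXX__
XX___
_XX__
3) X_XXX
XX_XX
__X__
XXX_X
XX_XX
_XX_X
4) __XXX
___XX
X_X__
XXX_X
XX_XX
_XX_X
5) ___XX
_XX_X
X____
XXX_X
XX_XX
_XX_X
6) __XXX
___XX
X_X__
XXX_X
XX_XX
_XX_X
7) __XX_
_____
X_X_X
XXX_X
XX_XX
_XX_X
8) ___X_
_XXX_
X___X
XXX_X
XX_XX
_XX_X
9) __XX_
_____
X_X_X
XXX_X
XX_XX
_XX_X
10) __XX_
_____
__X_X
__X_X
_X_XX
_XX_X
11) X_XX_
XX___
X_X_X
__X_X
_X_XX
_XX_X
12) X_XX_
XX___
X_X_X
____X
__X_X
_X__X
13) X_XX_
XX___
X_X__
___X_
__X__
_X__X
14) XXXX_
__X__
XXX__
___X_
__X__
_X__X
15) XXXX_
__XX_
XX_XX
_____
__X__
_X__X
16) XXXX_
__XX_
XX_XX
_X___
XX___
____X
17) XXXX_
__XX_
XX_XX
_X_X_
XXXXX
___XX
18) XXXX_
__XX_
XX_X_
_X__X
XXXX_
___XX
19) _XXX_
XXXX_
_X_X_
_X__X
XXXX_
___XX
20) __XX_
___X_
___X_
_X__X
XXXX_
___XX
21) ___X_
_XX__
__XX_
_X__X
XXXX_
___XX
22) __XX_
___X_
___X_
_X__X
XXXX_
___XX
23) __XX_
___X_
X__X_
X___X
_XXX_
___XX

0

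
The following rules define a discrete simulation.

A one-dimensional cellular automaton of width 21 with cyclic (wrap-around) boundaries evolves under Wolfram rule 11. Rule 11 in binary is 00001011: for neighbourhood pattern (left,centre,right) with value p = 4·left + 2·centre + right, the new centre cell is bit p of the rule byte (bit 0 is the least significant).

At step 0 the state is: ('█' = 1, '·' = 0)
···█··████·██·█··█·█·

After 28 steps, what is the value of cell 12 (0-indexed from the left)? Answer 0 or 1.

0

t=0: ···█··████·██·█··█·█·
t=1: ███··██····█····█····
t=2: █···██··███··███··███
t=3: ··███··██···██···██··
t=4: ███···██··███··███··█
t=5: ····███··██···██···██
t=6: ·████···██··███··███·
t=7: ██····███··██···██···
t=8: █··████···██··███··██
t=9: ··██····███··██···██·
t=10: ███··████···██··███··
t=11: █···██····███··██···█
t=12: ··███··████···██··███
t=13: ·██···██····███··██··
t=14: ██··███··████···██··█
t=15: ···██···██····███··██
t=16: ·███··███··████···██·
t=17: ██···██···██····███··
t=18: █··███··███··████···█
t=19: ··██···██···██····███
t=20: ·██··███··███··████··
t=21: ██··██···██···██····█
t=22: ···██··███··███··████
t=23: ·███··██···██···██···
t=24: ██···██··███··███··██
t=25: ···███··██···██···██·
t=26: ████···██··███··███··
t=27: █····███··██···██···█
t=28: ··████···██··███··███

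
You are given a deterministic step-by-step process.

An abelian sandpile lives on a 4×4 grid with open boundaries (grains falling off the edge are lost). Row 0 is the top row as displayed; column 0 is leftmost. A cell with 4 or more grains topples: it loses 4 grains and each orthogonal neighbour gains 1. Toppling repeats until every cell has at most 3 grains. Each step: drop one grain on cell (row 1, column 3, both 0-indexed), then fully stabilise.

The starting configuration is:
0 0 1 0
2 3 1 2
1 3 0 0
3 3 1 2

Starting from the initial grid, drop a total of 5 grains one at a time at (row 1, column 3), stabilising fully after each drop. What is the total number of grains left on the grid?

26

gen 0: 0 0 1 0
2 3 1 2
1 3 0 0
3 3 1 2
gen 1: 0 0 1 0
2 3 1 3
1 3 0 0
3 3 1 2
gen 2: 0 0 1 1
2 3 2 0
1 3 0 1
3 3 1 2
gen 3: 0 0 1 1
2 3 2 1
1 3 0 1
3 3 1 2
gen 4: 0 0 1 1
2 3 2 2
1 3 0 1
3 3 1 2
gen 5: 0 0 1 1
2 3 2 3
1 3 0 1
3 3 1 2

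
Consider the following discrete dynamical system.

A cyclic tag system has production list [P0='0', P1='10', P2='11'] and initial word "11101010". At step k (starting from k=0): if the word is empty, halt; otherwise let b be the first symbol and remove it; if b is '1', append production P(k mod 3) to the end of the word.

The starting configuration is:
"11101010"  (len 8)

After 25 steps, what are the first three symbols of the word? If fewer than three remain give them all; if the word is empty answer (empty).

111

gen 0: "11101010"  (len 8)
gen 1: "11010100"  (len 8)
gen 2: "101010010"  (len 9)
gen 3: "0101001011"  (len 10)
gen 4: "101001011"  (len 9)
gen 5: "0100101110"  (len 10)
gen 6: "100101110"  (len 9)
gen 7: "001011100"  (len 9)
gen 8: "01011100"  (len 8)
gen 9: "1011100"  (len 7)
gen 10: "0111000"  (len 7)
gen 11: "111000"  (len 6)
gen 12: "1100011"  (len 7)
gen 13: "1000110"  (len 7)
gen 14: "00011010"  (len 8)
gen 15: "0011010"  (len 7)
gen 16: "011010"  (len 6)
gen 17: "11010"  (len 5)
gen 18: "101011"  (len 6)
gen 19: "010110"  (len 6)
gen 20: "10110"  (len 5)
gen 21: "011011"  (len 6)
gen 22: "11011"  (len 5)
gen 23: "101110"  (len 6)
gen 24: "0111011"  (len 7)
gen 25: "111011"  (len 6)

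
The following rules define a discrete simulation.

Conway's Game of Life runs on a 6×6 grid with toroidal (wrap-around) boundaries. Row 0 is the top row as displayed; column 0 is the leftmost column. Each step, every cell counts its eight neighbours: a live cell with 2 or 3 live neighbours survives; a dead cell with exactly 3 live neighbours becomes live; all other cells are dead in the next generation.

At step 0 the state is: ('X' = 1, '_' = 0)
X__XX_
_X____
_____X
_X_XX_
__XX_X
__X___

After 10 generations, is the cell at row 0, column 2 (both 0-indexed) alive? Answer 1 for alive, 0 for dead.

step 0: X__XX_
_X____
_____X
_X_XX_
__XX_X
__X___
step 1: _XXX__
X___XX
X_X_X_
X__X_X
_X____
_XX__X
step 2: ___X__
X___X_
______
X_XXXX
_X__XX
___X__
step 3: ___XX_
______
XX____
XXXX__
_X____
__XX__
step 4: __XXX_
______
X_____
______
X_____
__XXX_
step 5: __X_X_
___X__
______
______
___X__
_XX_XX
step 6: _XX_XX
___X__
______
______
__XXX_
_XX_XX
step 7: _X___X
__XXX_
______
___X__
_XX_XX
______
step 8: __XXX_
__XXX_
__X_X_
__XXX_
__XXX_
_XX_XX
step 9: ______
_X___X
_X___X
_X___X
______
_X___X
step 10: ______
______
_XX_XX
______
______
______

0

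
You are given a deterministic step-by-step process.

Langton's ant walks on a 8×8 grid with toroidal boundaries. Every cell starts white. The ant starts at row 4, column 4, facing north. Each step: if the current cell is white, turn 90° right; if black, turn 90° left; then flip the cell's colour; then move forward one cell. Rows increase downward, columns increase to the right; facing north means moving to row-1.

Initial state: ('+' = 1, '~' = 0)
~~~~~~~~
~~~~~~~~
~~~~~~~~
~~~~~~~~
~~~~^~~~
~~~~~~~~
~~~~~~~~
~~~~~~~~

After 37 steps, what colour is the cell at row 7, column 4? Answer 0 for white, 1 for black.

[0] ~~~~~~~~
~~~~~~~~
~~~~~~~~
~~~~~~~~
~~~~^~~~
~~~~~~~~
~~~~~~~~
~~~~~~~~
[1] ~~~~~~~~
~~~~~~~~
~~~~~~~~
~~~~~~~~
~~~~+>~~
~~~~~~~~
~~~~~~~~
~~~~~~~~
[2] ~~~~~~~~
~~~~~~~~
~~~~~~~~
~~~~~~~~
~~~~++~~
~~~~~v~~
~~~~~~~~
~~~~~~~~
[3] ~~~~~~~~
~~~~~~~~
~~~~~~~~
~~~~~~~~
~~~~++~~
~~~~<+~~
~~~~~~~~
~~~~~~~~
[4] ~~~~~~~~
~~~~~~~~
~~~~~~~~
~~~~~~~~
~~~~^+~~
~~~~++~~
~~~~~~~~
~~~~~~~~
[5] ~~~~~~~~
~~~~~~~~
~~~~~~~~
~~~~~~~~
~~~<~+~~
~~~~++~~
~~~~~~~~
~~~~~~~~
[6] ~~~~~~~~
~~~~~~~~
~~~~~~~~
~~~^~~~~
~~~+~+~~
~~~~++~~
~~~~~~~~
~~~~~~~~
[7] ~~~~~~~~
~~~~~~~~
~~~~~~~~
~~~+>~~~
~~~+~+~~
~~~~++~~
~~~~~~~~
~~~~~~~~
[8] ~~~~~~~~
~~~~~~~~
~~~~~~~~
~~~++~~~
~~~+v+~~
~~~~++~~
~~~~~~~~
~~~~~~~~
[9] ~~~~~~~~
~~~~~~~~
~~~~~~~~
~~~++~~~
~~~<++~~
~~~~++~~
~~~~~~~~
~~~~~~~~
[10] ~~~~~~~~
~~~~~~~~
~~~~~~~~
~~~++~~~
~~~~++~~
~~~v++~~
~~~~~~~~
~~~~~~~~
[11] ~~~~~~~~
~~~~~~~~
~~~~~~~~
~~~++~~~
~~~~++~~
~~<+++~~
~~~~~~~~
~~~~~~~~
[12] ~~~~~~~~
~~~~~~~~
~~~~~~~~
~~~++~~~
~~^~++~~
~~++++~~
~~~~~~~~
~~~~~~~~
[13] ~~~~~~~~
~~~~~~~~
~~~~~~~~
~~~++~~~
~~+>++~~
~~++++~~
~~~~~~~~
~~~~~~~~
[14] ~~~~~~~~
~~~~~~~~
~~~~~~~~
~~~++~~~
~~++++~~
~~+v++~~
~~~~~~~~
~~~~~~~~
[15] ~~~~~~~~
~~~~~~~~
~~~~~~~~
~~~++~~~
~~++++~~
~~+~>+~~
~~~~~~~~
~~~~~~~~
[16] ~~~~~~~~
~~~~~~~~
~~~~~~~~
~~~++~~~
~~++^+~~
~~+~~+~~
~~~~~~~~
~~~~~~~~
[17] ~~~~~~~~
~~~~~~~~
~~~~~~~~
~~~++~~~
~~+<~+~~
~~+~~+~~
~~~~~~~~
~~~~~~~~
[18] ~~~~~~~~
~~~~~~~~
~~~~~~~~
~~~++~~~
~~+~~+~~
~~+v~+~~
~~~~~~~~
~~~~~~~~
[19] ~~~~~~~~
~~~~~~~~
~~~~~~~~
~~~++~~~
~~+~~+~~
~~<+~+~~
~~~~~~~~
~~~~~~~~
[20] ~~~~~~~~
~~~~~~~~
~~~~~~~~
~~~++~~~
~~+~~+~~
~~~+~+~~
~~v~~~~~
~~~~~~~~
[21] ~~~~~~~~
~~~~~~~~
~~~~~~~~
~~~++~~~
~~+~~+~~
~~~+~+~~
~<+~~~~~
~~~~~~~~
[22] ~~~~~~~~
~~~~~~~~
~~~~~~~~
~~~++~~~
~~+~~+~~
~^~+~+~~
~++~~~~~
~~~~~~~~
[23] ~~~~~~~~
~~~~~~~~
~~~~~~~~
~~~++~~~
~~+~~+~~
~+>+~+~~
~++~~~~~
~~~~~~~~
[24] ~~~~~~~~
~~~~~~~~
~~~~~~~~
~~~++~~~
~~+~~+~~
~+++~+~~
~+v~~~~~
~~~~~~~~
[25] ~~~~~~~~
~~~~~~~~
~~~~~~~~
~~~++~~~
~~+~~+~~
~+++~+~~
~+~>~~~~
~~~~~~~~
[26] ~~~~~~~~
~~~~~~~~
~~~~~~~~
~~~++~~~
~~+~~+~~
~+++~+~~
~+~+~~~~
~~~v~~~~
[27] ~~~~~~~~
~~~~~~~~
~~~~~~~~
~~~++~~~
~~+~~+~~
~+++~+~~
~+~+~~~~
~~<+~~~~
[28] ~~~~~~~~
~~~~~~~~
~~~~~~~~
~~~++~~~
~~+~~+~~
~+++~+~~
~+^+~~~~
~~++~~~~
[29] ~~~~~~~~
~~~~~~~~
~~~~~~~~
~~~++~~~
~~+~~+~~
~+++~+~~
~++>~~~~
~~++~~~~
[30] ~~~~~~~~
~~~~~~~~
~~~~~~~~
~~~++~~~
~~+~~+~~
~++^~+~~
~++~~~~~
~~++~~~~
[31] ~~~~~~~~
~~~~~~~~
~~~~~~~~
~~~++~~~
~~+~~+~~
~+<~~+~~
~++~~~~~
~~++~~~~
[32] ~~~~~~~~
~~~~~~~~
~~~~~~~~
~~~++~~~
~~+~~+~~
~+~~~+~~
~+v~~~~~
~~++~~~~
[33] ~~~~~~~~
~~~~~~~~
~~~~~~~~
~~~++~~~
~~+~~+~~
~+~~~+~~
~+~>~~~~
~~++~~~~
[34] ~~~~~~~~
~~~~~~~~
~~~~~~~~
~~~++~~~
~~+~~+~~
~+~~~+~~
~+~+~~~~
~~+v~~~~
[35] ~~~~~~~~
~~~~~~~~
~~~~~~~~
~~~++~~~
~~+~~+~~
~+~~~+~~
~+~+~~~~
~~+~>~~~
[36] ~~~~v~~~
~~~~~~~~
~~~~~~~~
~~~++~~~
~~+~~+~~
~+~~~+~~
~+~+~~~~
~~+~+~~~
[37] ~~~<+~~~
~~~~~~~~
~~~~~~~~
~~~++~~~
~~+~~+~~
~+~~~+~~
~+~+~~~~
~~+~+~~~

1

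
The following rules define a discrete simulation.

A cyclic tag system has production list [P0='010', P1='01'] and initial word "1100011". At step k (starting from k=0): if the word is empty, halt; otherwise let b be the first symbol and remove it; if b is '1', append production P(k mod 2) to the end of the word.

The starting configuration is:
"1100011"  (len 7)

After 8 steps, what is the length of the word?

gen 0: "1100011"  (len 7)
gen 1: "100011010"  (len 9)
gen 2: "0001101001"  (len 10)
gen 3: "001101001"  (len 9)
gen 4: "01101001"  (len 8)
gen 5: "1101001"  (len 7)
gen 6: "10100101"  (len 8)
gen 7: "0100101010"  (len 10)
gen 8: "100101010"  (len 9)

9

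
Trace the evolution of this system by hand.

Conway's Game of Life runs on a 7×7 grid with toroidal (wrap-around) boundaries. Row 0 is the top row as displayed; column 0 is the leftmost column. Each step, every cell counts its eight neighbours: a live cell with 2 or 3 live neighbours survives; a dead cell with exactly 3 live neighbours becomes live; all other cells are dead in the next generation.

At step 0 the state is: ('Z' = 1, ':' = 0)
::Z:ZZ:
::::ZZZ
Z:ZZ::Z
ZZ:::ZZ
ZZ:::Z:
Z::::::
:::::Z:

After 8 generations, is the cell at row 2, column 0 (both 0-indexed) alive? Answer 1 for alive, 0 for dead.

0

t=0: ::Z:ZZ:
::::ZZZ
Z:ZZ::Z
ZZ:::ZZ
ZZ:::Z:
Z::::::
:::::Z:
t=1: :::Z:::
ZZZ::::
::ZZ:::
::::ZZ:
:::::Z:
ZZ:::::
::::ZZZ
t=2: ZZZZZZZ
:Z:::::
::ZZZ::
:::ZZZ:
::::ZZZ
Z:::Z::
Z:::ZZZ
t=3: ::ZZ:::
::::::Z
::Z::Z:
::Z:::Z
::::::Z
Z::Z:::
::Z::::
t=4: ::ZZ:::
::ZZ:::
:::::ZZ
:::::ZZ
Z:::::Z
:::::::
:ZZ::::
t=5: :::::::
::ZZZ::
::::ZZZ
:::::::
Z::::ZZ
ZZ:::::
:ZZZ:::
t=6: :Z::Z::
:::ZZ::
::::ZZ:
Z:::Z::
ZZ::::Z
:::::::
ZZZ::::
t=7: ZZ::Z::
:::Z:::
:::::Z:
ZZ::Z::
ZZ::::Z
::Z:::Z
ZZZ::::
t=8: Z::Z:::
::::Z::
::::Z::
:Z:::Z:
::Z::ZZ
::Z:::Z
::ZZ::Z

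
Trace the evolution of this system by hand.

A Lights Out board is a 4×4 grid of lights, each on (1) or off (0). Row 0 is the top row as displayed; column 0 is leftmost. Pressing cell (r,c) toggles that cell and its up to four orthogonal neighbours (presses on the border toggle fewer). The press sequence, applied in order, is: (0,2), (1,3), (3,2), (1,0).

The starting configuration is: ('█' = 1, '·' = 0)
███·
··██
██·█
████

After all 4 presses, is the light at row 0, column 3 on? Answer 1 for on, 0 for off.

0

[0] ███·
··██
██·█
████
[1] █··█
···█
██·█
████
[2] █···
··█·
██··
████
[3] █···
··█·
███·
█···
[4] ····
███·
·██·
█···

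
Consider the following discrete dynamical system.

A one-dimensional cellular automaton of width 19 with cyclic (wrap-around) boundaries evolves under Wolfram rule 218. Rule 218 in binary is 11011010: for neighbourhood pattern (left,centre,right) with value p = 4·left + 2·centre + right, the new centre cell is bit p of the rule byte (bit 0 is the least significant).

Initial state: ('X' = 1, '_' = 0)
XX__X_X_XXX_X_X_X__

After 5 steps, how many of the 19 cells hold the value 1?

t=0: XX__X_X_XXX_X_X_X__
t=1: XXXX____XXX______XX
t=2: XXXXX__XXXXX____XXX
t=3: XXXXXXXXXXXXX__XXXX
t=4: XXXXXXXXXXXXXXXXXXX
t=5: XXXXXXXXXXXXXXXXXXX

19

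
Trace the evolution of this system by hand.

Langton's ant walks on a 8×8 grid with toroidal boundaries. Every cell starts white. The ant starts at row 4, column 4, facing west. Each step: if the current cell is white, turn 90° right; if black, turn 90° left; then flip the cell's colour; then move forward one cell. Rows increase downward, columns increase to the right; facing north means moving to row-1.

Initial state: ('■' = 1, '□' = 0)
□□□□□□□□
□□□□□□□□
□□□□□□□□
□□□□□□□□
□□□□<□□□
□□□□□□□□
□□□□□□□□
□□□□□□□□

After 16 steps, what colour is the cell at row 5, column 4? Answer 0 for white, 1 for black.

k=0  □□□□□□□□
□□□□□□□□
□□□□□□□□
□□□□□□□□
□□□□<□□□
□□□□□□□□
□□□□□□□□
□□□□□□□□
k=1  □□□□□□□□
□□□□□□□□
□□□□□□□□
□□□□^□□□
□□□□■□□□
□□□□□□□□
□□□□□□□□
□□□□□□□□
k=2  □□□□□□□□
□□□□□□□□
□□□□□□□□
□□□□■>□□
□□□□■□□□
□□□□□□□□
□□□□□□□□
□□□□□□□□
k=3  □□□□□□□□
□□□□□□□□
□□□□□□□□
□□□□■■□□
□□□□■v□□
□□□□□□□□
□□□□□□□□
□□□□□□□□
k=4  □□□□□□□□
□□□□□□□□
□□□□□□□□
□□□□■■□□
□□□□<■□□
□□□□□□□□
□□□□□□□□
□□□□□□□□
k=5  □□□□□□□□
□□□□□□□□
□□□□□□□□
□□□□■■□□
□□□□□■□□
□□□□v□□□
□□□□□□□□
□□□□□□□□
k=6  □□□□□□□□
□□□□□□□□
□□□□□□□□
□□□□■■□□
□□□□□■□□
□□□<■□□□
□□□□□□□□
□□□□□□□□
k=7  □□□□□□□□
□□□□□□□□
□□□□□□□□
□□□□■■□□
□□□^□■□□
□□□■■□□□
□□□□□□□□
□□□□□□□□
k=8  □□□□□□□□
□□□□□□□□
□□□□□□□□
□□□□■■□□
□□□■>■□□
□□□■■□□□
□□□□□□□□
□□□□□□□□
k=9  □□□□□□□□
□□□□□□□□
□□□□□□□□
□□□□■■□□
□□□■■■□□
□□□■v□□□
□□□□□□□□
□□□□□□□□
k=10  □□□□□□□□
□□□□□□□□
□□□□□□□□
□□□□■■□□
□□□■■■□□
□□□■□>□□
□□□□□□□□
□□□□□□□□
k=11  □□□□□□□□
□□□□□□□□
□□□□□□□□
□□□□■■□□
□□□■■■□□
□□□■□■□□
□□□□□v□□
□□□□□□□□
k=12  □□□□□□□□
□□□□□□□□
□□□□□□□□
□□□□■■□□
□□□■■■□□
□□□■□■□□
□□□□<■□□
□□□□□□□□
k=13  □□□□□□□□
□□□□□□□□
□□□□□□□□
□□□□■■□□
□□□■■■□□
□□□■^■□□
□□□□■■□□
□□□□□□□□
k=14  □□□□□□□□
□□□□□□□□
□□□□□□□□
□□□□■■□□
□□□■■■□□
□□□■■>□□
□□□□■■□□
□□□□□□□□
k=15  □□□□□□□□
□□□□□□□□
□□□□□□□□
□□□□■■□□
□□□■■^□□
□□□■■□□□
□□□□■■□□
□□□□□□□□
k=16  □□□□□□□□
□□□□□□□□
□□□□□□□□
□□□□■■□□
□□□■<□□□
□□□■■□□□
□□□□■■□□
□□□□□□□□

1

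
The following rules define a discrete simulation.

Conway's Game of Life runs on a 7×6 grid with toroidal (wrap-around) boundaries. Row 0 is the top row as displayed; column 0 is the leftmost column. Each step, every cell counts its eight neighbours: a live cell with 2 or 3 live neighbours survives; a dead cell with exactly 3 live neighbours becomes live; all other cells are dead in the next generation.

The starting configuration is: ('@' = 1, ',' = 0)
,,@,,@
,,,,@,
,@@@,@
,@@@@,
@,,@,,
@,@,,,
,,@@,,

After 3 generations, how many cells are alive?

step 0: ,,@,,@
,,,,@,
,@@@,@
,@@@@,
@,,@,,
@,@,,,
,,@@,,
step 1: ,,@,@,
@@,,@@
@@,,,@
,,,,,@
@,,,@@
,,@,,,
,,@@,,
step 2: @,@,@,
,,@@@,
,@,,,,
,@,,,,
@,,,@@
,@@,@@
,@@,,,
step 3: ,,,,@@
,,@,@@
,@,@,,
,@,,,@
,,@@@,
,,@,@,
,,,,@,

15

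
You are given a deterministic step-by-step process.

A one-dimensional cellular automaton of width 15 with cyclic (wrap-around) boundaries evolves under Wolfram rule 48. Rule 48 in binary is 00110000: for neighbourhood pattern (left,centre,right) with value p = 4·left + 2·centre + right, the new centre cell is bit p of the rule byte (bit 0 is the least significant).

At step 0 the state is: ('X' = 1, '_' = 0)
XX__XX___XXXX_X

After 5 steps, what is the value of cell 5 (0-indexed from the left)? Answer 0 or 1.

t=0: XX__XX___XXXX_X
t=1: __X___X______X_
t=2: ___X___X______X
t=3: X___X___X______
t=4: _X___X___X_____
t=5: __X___X___X____

0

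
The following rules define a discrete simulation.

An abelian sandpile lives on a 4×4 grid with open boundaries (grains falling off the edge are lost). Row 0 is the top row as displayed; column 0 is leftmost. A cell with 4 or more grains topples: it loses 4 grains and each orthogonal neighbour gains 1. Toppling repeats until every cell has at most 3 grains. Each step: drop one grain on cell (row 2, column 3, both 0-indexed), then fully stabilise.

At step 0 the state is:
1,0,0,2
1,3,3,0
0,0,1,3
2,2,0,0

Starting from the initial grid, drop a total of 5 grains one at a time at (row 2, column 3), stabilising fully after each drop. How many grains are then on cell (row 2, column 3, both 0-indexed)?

t=0: 1,0,0,2
1,3,3,0
0,0,1,3
2,2,0,0
t=1: 1,0,0,2
1,3,3,1
0,0,2,0
2,2,0,1
t=2: 1,0,0,2
1,3,3,1
0,0,2,1
2,2,0,1
t=3: 1,0,0,2
1,3,3,1
0,0,2,2
2,2,0,1
t=4: 1,0,0,2
1,3,3,1
0,0,2,3
2,2,0,1
t=5: 1,0,0,2
1,3,3,2
0,0,3,0
2,2,0,2

0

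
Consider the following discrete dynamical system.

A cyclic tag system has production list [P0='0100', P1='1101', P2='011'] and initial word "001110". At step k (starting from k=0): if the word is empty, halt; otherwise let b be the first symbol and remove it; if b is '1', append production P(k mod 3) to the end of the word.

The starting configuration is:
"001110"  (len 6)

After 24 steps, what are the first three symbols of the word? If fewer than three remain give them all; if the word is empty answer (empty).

0) "001110"  (len 6)
1) "01110"  (len 5)
2) "1110"  (len 4)
3) "110011"  (len 6)
4) "100110100"  (len 9)
5) "001101001101"  (len 12)
6) "01101001101"  (len 11)
7) "1101001101"  (len 10)
8) "1010011011101"  (len 13)
9) "010011011101011"  (len 15)
10) "10011011101011"  (len 14)
11) "00110111010111101"  (len 17)
12) "0110111010111101"  (len 16)
13) "110111010111101"  (len 15)
14) "101110101111011101"  (len 18)
15) "01110101111011101011"  (len 20)
16) "1110101111011101011"  (len 19)
17) "1101011110111010111101"  (len 22)
18) "101011110111010111101011"  (len 24)
19) "010111101110101111010110100"  (len 27)
20) "10111101110101111010110100"  (len 26)
21) "0111101110101111010110100011"  (len 28)
22) "111101110101111010110100011"  (len 27)
23) "111011101011110101101000111101"  (len 30)
24) "11011101011110101101000111101011"  (len 32)

110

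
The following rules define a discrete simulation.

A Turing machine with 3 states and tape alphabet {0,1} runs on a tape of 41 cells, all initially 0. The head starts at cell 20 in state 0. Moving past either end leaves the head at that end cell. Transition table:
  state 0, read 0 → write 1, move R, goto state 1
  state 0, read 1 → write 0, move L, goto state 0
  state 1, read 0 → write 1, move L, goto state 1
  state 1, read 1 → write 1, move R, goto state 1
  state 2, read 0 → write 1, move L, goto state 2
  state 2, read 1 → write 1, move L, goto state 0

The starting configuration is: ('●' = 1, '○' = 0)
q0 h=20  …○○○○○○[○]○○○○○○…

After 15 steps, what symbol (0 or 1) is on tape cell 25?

1

gen 0: q0 h=20  …○○○○○○[○]○○○○○○…
gen 1: q1 h=21  …○○○○○●[○]○○○○○○…
gen 2: q1 h=20  …○○○○○○[●]●○○○○○…
gen 3: q1 h=21  …○○○○○●[●]○○○○○○…
gen 4: q1 h=22  …○○○○●●[○]○○○○○○…
gen 5: q1 h=21  …○○○○○●[●]●○○○○○…
gen 6: q1 h=22  …○○○○●●[●]○○○○○○…
gen 7: q1 h=23  …○○○●●●[○]○○○○○○…
gen 8: q1 h=22  …○○○○●●[●]●○○○○○…
gen 9: q1 h=23  …○○○●●●[●]○○○○○○…
gen 10: q1 h=24  …○○●●●●[○]○○○○○○…
gen 11: q1 h=23  …○○○●●●[●]●○○○○○…
gen 12: q1 h=24  …○○●●●●[●]○○○○○○…
gen 13: q1 h=25  …○●●●●●[○]○○○○○○…
gen 14: q1 h=24  …○○●●●●[●]●○○○○○…
gen 15: q1 h=25  …○●●●●●[●]○○○○○○…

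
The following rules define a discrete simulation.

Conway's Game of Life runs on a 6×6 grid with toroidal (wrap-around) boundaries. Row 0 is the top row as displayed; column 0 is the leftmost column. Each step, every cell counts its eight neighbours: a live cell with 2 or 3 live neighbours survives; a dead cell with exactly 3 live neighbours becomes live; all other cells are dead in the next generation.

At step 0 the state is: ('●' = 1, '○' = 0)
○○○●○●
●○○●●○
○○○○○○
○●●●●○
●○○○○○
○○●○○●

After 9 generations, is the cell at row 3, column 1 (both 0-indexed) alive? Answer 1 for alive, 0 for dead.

gen 0: ○○○●○●
●○○●●○
○○○○○○
○●●●●○
●○○○○○
○○●○○●
gen 1: ●○●●○●
○○○●●●
○●○○○●
○●●●○○
●○○○●●
●○○○●●
gen 2: ○●●○○○
○●○●○○
○●○○○●
○●●●○○
○○●○○○
○○○○○○
gen 3: ○●●○○○
○●○○○○
○●○●●○
●●○●○○
○●●●○○
○●●○○○
gen 4: ●○○○○○
●●○●○○
○●○●●○
●○○○○○
○○○●○○
●○○○○○
gen 5: ●○○○○●
●●○●●●
○●○●●●
○○●●●○
○○○○○○
○○○○○○
gen 6: ○●○○○○
○●○●○○
○●○○○○
○○●○○●
○○○●○○
○○○○○○
gen 7: ○○●○○○
●●○○○○
●●○○○○
○○●○○○
○○○○○○
○○○○○○
gen 8: ○●○○○○
●○●○○○
●○●○○○
○●○○○○
○○○○○○
○○○○○○
gen 9: ○●○○○○
●○●○○○
●○●○○○
○●○○○○
○○○○○○
○○○○○○

1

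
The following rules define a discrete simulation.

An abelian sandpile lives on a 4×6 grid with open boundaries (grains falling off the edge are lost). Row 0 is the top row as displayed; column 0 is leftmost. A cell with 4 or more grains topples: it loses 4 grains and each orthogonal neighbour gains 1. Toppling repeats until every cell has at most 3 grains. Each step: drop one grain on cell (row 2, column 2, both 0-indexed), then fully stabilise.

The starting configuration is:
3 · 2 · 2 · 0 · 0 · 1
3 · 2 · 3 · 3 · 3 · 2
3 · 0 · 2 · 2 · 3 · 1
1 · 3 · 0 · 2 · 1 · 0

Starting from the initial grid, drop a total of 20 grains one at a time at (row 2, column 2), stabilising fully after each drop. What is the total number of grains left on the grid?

k=0  3 · 2 · 2 · 0 · 0 · 1
3 · 2 · 3 · 3 · 3 · 2
3 · 0 · 2 · 2 · 3 · 1
1 · 3 · 0 · 2 · 1 · 0
k=1  3 · 2 · 2 · 0 · 0 · 1
3 · 2 · 3 · 3 · 3 · 2
3 · 0 · 3 · 2 · 3 · 1
1 · 3 · 0 · 2 · 1 · 0
k=2  3 · 2 · 3 · 1 · 1 · 1
3 · 3 · 1 · 2 · 1 · 3
3 · 1 · 2 · 1 · 1 · 2
1 · 3 · 1 · 3 · 2 · 0
k=3  3 · 2 · 3 · 1 · 1 · 1
3 · 3 · 1 · 2 · 1 · 3
3 · 1 · 3 · 1 · 1 · 2
1 · 3 · 1 · 3 · 2 · 0
k=4  3 · 2 · 3 · 1 · 1 · 1
3 · 3 · 2 · 2 · 1 · 3
3 · 2 · 0 · 2 · 1 · 2
1 · 3 · 2 · 3 · 2 · 0
k=5  3 · 2 · 3 · 1 · 1 · 1
3 · 3 · 2 · 2 · 1 · 3
3 · 2 · 1 · 2 · 1 · 2
1 · 3 · 2 · 3 · 2 · 0
k=6  3 · 2 · 3 · 1 · 1 · 1
3 · 3 · 2 · 2 · 1 · 3
3 · 2 · 2 · 2 · 1 · 2
1 · 3 · 2 · 3 · 2 · 0
k=7  3 · 2 · 3 · 1 · 1 · 1
3 · 3 · 2 · 2 · 1 · 3
3 · 2 · 3 · 2 · 1 · 2
1 · 3 · 2 · 3 · 2 · 0
k=8  3 · 2 · 3 · 1 · 1 · 1
3 · 3 · 3 · 2 · 1 · 3
3 · 3 · 0 · 3 · 1 · 2
1 · 3 · 3 · 3 · 2 · 0
k=9  3 · 2 · 3 · 1 · 1 · 1
3 · 3 · 3 · 2 · 1 · 3
3 · 3 · 1 · 3 · 1 · 2
1 · 3 · 3 · 3 · 2 · 0
k=10  3 · 2 · 3 · 1 · 1 · 1
3 · 3 · 3 · 2 · 1 · 3
3 · 3 · 2 · 3 · 1 · 2
1 · 3 · 3 · 3 · 2 · 0
k=11  3 · 2 · 3 · 1 · 1 · 1
3 · 3 · 3 · 2 · 1 · 3
3 · 3 · 3 · 3 · 1 · 2
1 · 3 · 3 · 3 · 2 · 0
k=12  1 · 2 · 2 · 3 · 1 · 1
3 · 1 · 1 · 1 · 2 · 3
2 · 1 · 2 · 3 · 2 · 2
3 · 2 · 3 · 1 · 3 · 0
k=13  1 · 2 · 2 · 3 · 1 · 1
3 · 1 · 1 · 1 · 2 · 3
2 · 1 · 3 · 3 · 2 · 2
3 · 2 · 3 · 1 · 3 · 0
k=14  1 · 2 · 2 · 3 · 1 · 1
3 · 1 · 2 · 2 · 2 · 3
2 · 2 · 2 · 0 · 3 · 2
3 · 3 · 0 · 3 · 3 · 0
k=15  1 · 2 · 2 · 3 · 1 · 1
3 · 1 · 2 · 2 · 2 · 3
2 · 2 · 3 · 0 · 3 · 2
3 · 3 · 0 · 3 · 3 · 0
k=16  1 · 2 · 2 · 3 · 1 · 1
3 · 1 · 3 · 2 · 2 · 3
2 · 3 · 0 · 1 · 3 · 2
3 · 3 · 1 · 3 · 3 · 0
k=17  1 · 2 · 2 · 3 · 1 · 1
3 · 1 · 3 · 2 · 2 · 3
2 · 3 · 1 · 1 · 3 · 2
3 · 3 · 1 · 3 · 3 · 0
k=18  1 · 2 · 2 · 3 · 1 · 1
3 · 1 · 3 · 2 · 2 · 3
2 · 3 · 2 · 1 · 3 · 2
3 · 3 · 1 · 3 · 3 · 0
k=19  1 · 2 · 2 · 3 · 1 · 1
3 · 1 · 3 · 2 · 2 · 3
2 · 3 · 3 · 1 · 3 · 2
3 · 3 · 1 · 3 · 3 · 0
k=20  2 · 3 · 3 · 3 · 1 · 1
1 · 0 · 1 · 3 · 2 · 3
1 · 3 · 2 · 2 · 3 · 2
1 · 1 · 3 · 3 · 3 · 0

47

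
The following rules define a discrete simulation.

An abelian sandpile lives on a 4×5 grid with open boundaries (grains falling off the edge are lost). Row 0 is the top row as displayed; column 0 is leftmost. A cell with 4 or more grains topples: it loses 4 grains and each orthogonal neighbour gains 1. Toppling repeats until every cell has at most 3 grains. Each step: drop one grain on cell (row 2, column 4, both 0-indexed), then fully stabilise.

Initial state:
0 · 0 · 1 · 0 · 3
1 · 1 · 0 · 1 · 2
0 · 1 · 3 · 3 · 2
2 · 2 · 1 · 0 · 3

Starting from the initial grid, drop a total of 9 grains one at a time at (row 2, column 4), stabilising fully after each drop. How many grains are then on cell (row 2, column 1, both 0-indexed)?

step 0: 0 · 0 · 1 · 0 · 3
1 · 1 · 0 · 1 · 2
0 · 1 · 3 · 3 · 2
2 · 2 · 1 · 0 · 3
step 1: 0 · 0 · 1 · 0 · 3
1 · 1 · 0 · 1 · 2
0 · 1 · 3 · 3 · 3
2 · 2 · 1 · 0 · 3
step 2: 0 · 0 · 1 · 0 · 3
1 · 1 · 1 · 2 · 3
0 · 2 · 0 · 1 · 2
2 · 2 · 2 · 2 · 0
step 3: 0 · 0 · 1 · 0 · 3
1 · 1 · 1 · 2 · 3
0 · 2 · 0 · 1 · 3
2 · 2 · 2 · 2 · 0
step 4: 0 · 0 · 1 · 1 · 0
1 · 1 · 1 · 3 · 1
0 · 2 · 0 · 2 · 1
2 · 2 · 2 · 2 · 1
step 5: 0 · 0 · 1 · 1 · 0
1 · 1 · 1 · 3 · 1
0 · 2 · 0 · 2 · 2
2 · 2 · 2 · 2 · 1
step 6: 0 · 0 · 1 · 1 · 0
1 · 1 · 1 · 3 · 1
0 · 2 · 0 · 2 · 3
2 · 2 · 2 · 2 · 1
step 7: 0 · 0 · 1 · 1 · 0
1 · 1 · 1 · 3 · 2
0 · 2 · 0 · 3 · 0
2 · 2 · 2 · 2 · 2
step 8: 0 · 0 · 1 · 1 · 0
1 · 1 · 1 · 3 · 2
0 · 2 · 0 · 3 · 1
2 · 2 · 2 · 2 · 2
step 9: 0 · 0 · 1 · 1 · 0
1 · 1 · 1 · 3 · 2
0 · 2 · 0 · 3 · 2
2 · 2 · 2 · 2 · 2

2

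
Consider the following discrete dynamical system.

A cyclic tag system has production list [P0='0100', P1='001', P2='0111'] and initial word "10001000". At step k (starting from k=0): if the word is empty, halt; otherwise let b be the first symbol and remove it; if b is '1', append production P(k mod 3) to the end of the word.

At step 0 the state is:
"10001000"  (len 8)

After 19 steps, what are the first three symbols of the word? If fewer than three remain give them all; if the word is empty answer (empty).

011

step 0: "10001000"  (len 8)
step 1: "00010000100"  (len 11)
step 2: "0010000100"  (len 10)
step 3: "010000100"  (len 9)
step 4: "10000100"  (len 8)
step 5: "0000100001"  (len 10)
step 6: "000100001"  (len 9)
step 7: "00100001"  (len 8)
step 8: "0100001"  (len 7)
step 9: "100001"  (len 6)
step 10: "000010100"  (len 9)
step 11: "00010100"  (len 8)
step 12: "0010100"  (len 7)
step 13: "010100"  (len 6)
step 14: "10100"  (len 5)
step 15: "01000111"  (len 8)
step 16: "1000111"  (len 7)
step 17: "000111001"  (len 9)
step 18: "00111001"  (len 8)
step 19: "0111001"  (len 7)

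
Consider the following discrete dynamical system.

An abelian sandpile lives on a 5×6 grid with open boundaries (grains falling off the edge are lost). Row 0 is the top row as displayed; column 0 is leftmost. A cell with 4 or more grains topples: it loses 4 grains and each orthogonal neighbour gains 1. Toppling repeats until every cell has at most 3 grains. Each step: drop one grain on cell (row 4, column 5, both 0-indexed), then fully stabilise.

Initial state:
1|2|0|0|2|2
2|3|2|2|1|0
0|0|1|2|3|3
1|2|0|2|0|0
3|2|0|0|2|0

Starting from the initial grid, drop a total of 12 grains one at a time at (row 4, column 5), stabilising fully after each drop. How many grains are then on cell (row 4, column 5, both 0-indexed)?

0) 1|2|0|0|2|2
2|3|2|2|1|0
0|0|1|2|3|3
1|2|0|2|0|0
3|2|0|0|2|0
1) 1|2|0|0|2|2
2|3|2|2|1|0
0|0|1|2|3|3
1|2|0|2|0|0
3|2|0|0|2|1
2) 1|2|0|0|2|2
2|3|2|2|1|0
0|0|1|2|3|3
1|2|0|2|0|0
3|2|0|0|2|2
3) 1|2|0|0|2|2
2|3|2|2|1|0
0|0|1|2|3|3
1|2|0|2|0|0
3|2|0|0|2|3
4) 1|2|0|0|2|2
2|3|2|2|1|0
0|0|1|2|3|3
1|2|0|2|0|1
3|2|0|0|3|0
5) 1|2|0|0|2|2
2|3|2|2|1|0
0|0|1|2|3|3
1|2|0|2|0|1
3|2|0|0|3|1
6) 1|2|0|0|2|2
2|3|2|2|1|0
0|0|1|2|3|3
1|2|0|2|0|1
3|2|0|0|3|2
7) 1|2|0|0|2|2
2|3|2|2|1|0
0|0|1|2|3|3
1|2|0|2|0|1
3|2|0|0|3|3
8) 1|2|0|0|2|2
2|3|2|2|1|0
0|0|1|2|3|3
1|2|0|2|1|2
3|2|0|1|0|1
9) 1|2|0|0|2|2
2|3|2|2|1|0
0|0|1|2|3|3
1|2|0|2|1|2
3|2|0|1|0|2
10) 1|2|0|0|2|2
2|3|2|2|1|0
0|0|1|2|3|3
1|2|0|2|1|2
3|2|0|1|0|3
11) 1|2|0|0|2|2
2|3|2|2|1|0
0|0|1|2|3|3
1|2|0|2|1|3
3|2|0|1|1|0
12) 1|2|0|0|2|2
2|3|2|2|1|0
0|0|1|2|3|3
1|2|0|2|1|3
3|2|0|1|1|1

1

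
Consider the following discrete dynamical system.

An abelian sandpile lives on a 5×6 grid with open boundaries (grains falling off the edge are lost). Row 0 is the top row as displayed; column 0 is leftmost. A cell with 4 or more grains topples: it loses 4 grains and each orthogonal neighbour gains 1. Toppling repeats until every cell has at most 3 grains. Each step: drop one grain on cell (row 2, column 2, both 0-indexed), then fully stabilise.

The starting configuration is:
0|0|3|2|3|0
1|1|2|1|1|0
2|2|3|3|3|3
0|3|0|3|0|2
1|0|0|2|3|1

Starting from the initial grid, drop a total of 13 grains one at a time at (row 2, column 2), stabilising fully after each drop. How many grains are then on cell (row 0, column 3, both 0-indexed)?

[0] 0|0|3|2|3|0
1|1|2|1|1|0
2|2|3|3|3|3
0|3|0|3|0|2
1|0|0|2|3|1
[1] 0|0|3|2|3|0
1|1|3|2|2|1
2|3|1|2|1|0
0|3|2|0|2|3
1|0|0|3|3|1
[2] 0|0|3|2|3|0
1|1|3|2|2|1
2|3|2|2|1|0
0|3|2|0|2|3
1|0|0|3|3|1
[3] 0|0|3|2|3|0
1|1|3|2|2|1
2|3|3|2|1|0
0|3|2|0|2|3
1|0|0|3|3|1
[4] 0|1|0|3|3|0
1|3|1|3|2|1
3|1|3|3|1|0
1|1|0|1|2|3
1|1|1|3|3|1
[5] 0|1|1|1|1|1
1|3|3|2|0|2
3|2|1|1|3|0
1|1|1|2|2|3
1|1|1|3|3|1
[6] 0|1|1|1|1|1
1|3|3|2|0|2
3|2|2|1|3|0
1|1|1|2|2|3
1|1|1|3|3|1
[7] 0|1|1|1|1|1
1|3|3|2|0|2
3|2|3|1|3|0
1|1|1|2|2|3
1|1|1|3|3|1
[8] 0|2|2|1|1|1
3|1|1|3|0|2
0|1|2|2|3|0
2|2|2|2|2|3
1|1|1|3|3|1
[9] 0|2|2|1|1|1
3|1|1|3|0|2
0|1|3|2|3|0
2|2|2|2|2|3
1|1|1|3|3|1
[10] 0|2|2|1|1|1
3|1|2|3|0|2
0|2|0|3|3|0
2|2|3|2|2|3
1|1|1|3|3|1
[11] 0|2|2|1|1|1
3|1|2|3|0|2
0|2|1|3|3|0
2|2|3|2|2|3
1|1|1|3|3|1
[12] 0|2|2|1|1|1
3|1|2|3|0|2
0|2|2|3|3|0
2|2|3|2|2|3
1|1|1|3|3|1
[13] 0|2|2|1|1|1
3|1|2|3|0|2
0|2|3|3|3|0
2|2|3|2|2|3
1|1|1|3|3|1

1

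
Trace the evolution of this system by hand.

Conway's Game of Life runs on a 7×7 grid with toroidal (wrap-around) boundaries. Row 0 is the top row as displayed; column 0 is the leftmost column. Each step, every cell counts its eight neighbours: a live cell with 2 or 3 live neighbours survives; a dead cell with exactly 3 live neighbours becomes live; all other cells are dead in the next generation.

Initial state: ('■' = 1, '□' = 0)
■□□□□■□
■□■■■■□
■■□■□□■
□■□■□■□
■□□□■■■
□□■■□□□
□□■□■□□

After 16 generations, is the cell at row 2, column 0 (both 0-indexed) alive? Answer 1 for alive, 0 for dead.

[0] ■□□□□■□
■□■■■■□
■■□■□□■
□■□■□■□
■□□□■■■
□□■■□□□
□□■□■□□
[1] □□■□□■□
□□■■□■□
□□□□□□□
□■□■□□□
■■□□□■■
□■■□□□■
□■■□■□□
[2] □□□□□■□
□□■■■□□
□□□■■□□
□■■□□□■
□□□□□■■
□□□■□□■
■□□□□■□
[3] □□□■□■■
□□■□□■□
□■□□■■□
■□■■■□■
□□■□□■■
■□□□■□□
□□□□■■□
[4] □□□■□□■
□□■■□□□
■■□□□□□
■□■□□□□
□□■□□□□
□□□■■□□
□□□■□□□
[5] □□□■■□□
■■■■□□□
■□□■□□□
■□■□□□□
□■■□□□□
□□■■■□□
□□■■□□□
[6] □□□□■□□
■■□□□□□
■□□■□□■
■□■■□□□
□□□□□□□
□□□□■□□
□□□□□□□
[7] □□□□□□□
■■□□□□■
□□□■□□■
■■■■□□■
□□□■□□□
□□□□□□□
□□□□□□□
[8] ■□□□□□□
■□□□□□■
□□□■□■□
■■□■■□■
■■□■□□□
□□□□□□□
□□□□□□□
[9] ■□□□□□■
■□□□□□■
□■■■□■□
□■□■□■■
□■□■■□■
□□□□□□□
□□□□□□□
[10] ■□□□□□■
□□■□□■□
□■□■□■□
□■□□□□■
□□□■■□■
□□□□□□□
□□□□□□□
[11] □□□□□□■
■■■□■■□
■■□□■■■
□□□■□□■
■□□□□■□
□□□□□□□
□□□□□□□
[12] ■■□□□■■
□□■■■□□
□□□□□□□
□■□□□□□
□□□□□□■
□□□□□□□
□□□□□□□
[13] ■■■■■■■
■■■■■■■
□□■■□□□
□□□□□□□
□□□□□□□
□□□□□□□
■□□□□□■
[14] □□□□□□□
□□□□□□□
■□□□□■■
□□□□□□□
□□□□□□□
□□□□□□□
□□■■■□□
[15] □□□■□□□
□□□□□□■
□□□□□□■
□□□□□□■
□□□□□□□
□□□■□□□
□□□■□□□
[16] □□□□□□□
□□□□□□□
■□□□□■■
□□□□□□□
□□□□□□□
□□□□□□□
□□■■■□□

1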